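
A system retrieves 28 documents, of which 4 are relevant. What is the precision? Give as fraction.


Precision = relevant_retrieved / total_retrieved
= 4 / 28
= 4 / (4 + 24)
= 1/7

1/7


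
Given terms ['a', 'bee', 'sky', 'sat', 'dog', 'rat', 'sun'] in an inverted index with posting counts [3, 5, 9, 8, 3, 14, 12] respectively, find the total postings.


Summing posting list sizes:
'a': 3 postings
'bee': 5 postings
'sky': 9 postings
'sat': 8 postings
'dog': 3 postings
'rat': 14 postings
'sun': 12 postings
Total = 3 + 5 + 9 + 8 + 3 + 14 + 12 = 54

54


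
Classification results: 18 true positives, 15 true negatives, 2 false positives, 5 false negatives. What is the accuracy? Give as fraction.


Accuracy = (TP + TN) / (TP + TN + FP + FN)
TP + TN = 18 + 15 = 33
Total = 18 + 15 + 2 + 5 = 40
Accuracy = 33 / 40 = 33/40

33/40


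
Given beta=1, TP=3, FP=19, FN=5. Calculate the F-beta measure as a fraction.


P = TP/(TP+FP) = 3/22 = 3/22
R = TP/(TP+FN) = 3/8 = 3/8
beta^2 = 1^2 = 1
(1 + beta^2) = 2
Numerator = (1+beta^2)*P*R = 9/88
Denominator = beta^2*P + R = 3/22 + 3/8 = 45/88
F_beta = 1/5

1/5


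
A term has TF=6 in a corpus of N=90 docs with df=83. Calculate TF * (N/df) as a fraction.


TF * (N/df)
= 6 * (90/83)
= 6 * 90/83
= 540/83

540/83


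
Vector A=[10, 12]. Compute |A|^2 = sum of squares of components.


|A|^2 = sum of squared components
A[0]^2 = 10^2 = 100
A[1]^2 = 12^2 = 144
Sum = 100 + 144 = 244

244


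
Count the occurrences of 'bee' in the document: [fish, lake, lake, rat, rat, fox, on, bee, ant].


Document has 9 words
Scanning for 'bee':
Found at positions: [7]
Count = 1

1


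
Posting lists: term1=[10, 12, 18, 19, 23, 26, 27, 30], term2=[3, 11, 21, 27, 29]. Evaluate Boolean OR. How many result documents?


Boolean OR: find union of posting lists
term1 docs: [10, 12, 18, 19, 23, 26, 27, 30]
term2 docs: [3, 11, 21, 27, 29]
Union: [3, 10, 11, 12, 18, 19, 21, 23, 26, 27, 29, 30]
|union| = 12

12


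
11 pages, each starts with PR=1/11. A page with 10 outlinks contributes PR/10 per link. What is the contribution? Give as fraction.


Initial PR = 1/11 = 1/11
Outlinks = 10
Contribution per link = PR / outlinks
= 1/11 / 10
= 1/110

1/110


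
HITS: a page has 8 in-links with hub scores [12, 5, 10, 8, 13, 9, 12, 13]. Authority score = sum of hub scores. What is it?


Authority = sum of hub scores of in-linkers
In-link 1: hub score = 12
In-link 2: hub score = 5
In-link 3: hub score = 10
In-link 4: hub score = 8
In-link 5: hub score = 13
In-link 6: hub score = 9
In-link 7: hub score = 12
In-link 8: hub score = 13
Authority = 12 + 5 + 10 + 8 + 13 + 9 + 12 + 13 = 82

82


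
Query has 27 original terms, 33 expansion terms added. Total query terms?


Original terms: 27
Expansion terms: 33
Total = 27 + 33 = 60

60


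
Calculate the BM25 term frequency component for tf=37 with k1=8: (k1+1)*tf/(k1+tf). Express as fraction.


BM25 TF component = (k1+1)*tf / (k1+tf)
k1 = 8, tf = 37
Numerator = (8+1)*37 = 333
Denominator = 8 + 37 = 45
= 333/45 = 37/5

37/5


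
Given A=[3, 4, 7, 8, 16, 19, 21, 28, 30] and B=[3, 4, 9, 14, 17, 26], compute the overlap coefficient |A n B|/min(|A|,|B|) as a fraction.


A intersect B = [3, 4]
|A intersect B| = 2
min(|A|, |B|) = min(9, 6) = 6
Overlap = 2 / 6 = 1/3

1/3


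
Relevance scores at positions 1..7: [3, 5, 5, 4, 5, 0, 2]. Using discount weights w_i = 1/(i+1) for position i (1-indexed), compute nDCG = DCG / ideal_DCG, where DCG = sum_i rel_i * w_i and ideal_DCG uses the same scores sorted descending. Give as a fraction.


Position discount weights w_i = 1/(i+1) for i=1..7:
Weights = [1/2, 1/3, 1/4, 1/5, 1/6, 1/7, 1/8]
Actual relevance: [3, 5, 5, 4, 5, 0, 2]
DCG = 3/2 + 5/3 + 5/4 + 4/5 + 5/6 + 0/7 + 2/8 = 63/10
Ideal relevance (sorted desc): [5, 5, 5, 4, 3, 2, 0]
Ideal DCG = 5/2 + 5/3 + 5/4 + 4/5 + 3/6 + 2/7 + 0/8 = 2941/420
nDCG = DCG / ideal_DCG = 63/10 / 2941/420 = 2646/2941

2646/2941


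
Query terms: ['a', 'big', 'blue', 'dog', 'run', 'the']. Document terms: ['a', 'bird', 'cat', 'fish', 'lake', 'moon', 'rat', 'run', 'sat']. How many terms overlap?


Query terms: ['a', 'big', 'blue', 'dog', 'run', 'the']
Document terms: ['a', 'bird', 'cat', 'fish', 'lake', 'moon', 'rat', 'run', 'sat']
Common terms: ['a', 'run']
Overlap count = 2

2


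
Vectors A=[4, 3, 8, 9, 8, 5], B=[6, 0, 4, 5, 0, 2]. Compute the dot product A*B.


Dot product = sum of element-wise products
A[0]*B[0] = 4*6 = 24
A[1]*B[1] = 3*0 = 0
A[2]*B[2] = 8*4 = 32
A[3]*B[3] = 9*5 = 45
A[4]*B[4] = 8*0 = 0
A[5]*B[5] = 5*2 = 10
Sum = 24 + 0 + 32 + 45 + 0 + 10 = 111

111


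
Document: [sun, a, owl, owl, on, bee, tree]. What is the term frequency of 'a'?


Document has 7 words
Scanning for 'a':
Found at positions: [1]
Count = 1

1


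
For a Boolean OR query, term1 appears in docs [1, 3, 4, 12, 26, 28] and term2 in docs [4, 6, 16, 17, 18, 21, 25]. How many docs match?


Boolean OR: find union of posting lists
term1 docs: [1, 3, 4, 12, 26, 28]
term2 docs: [4, 6, 16, 17, 18, 21, 25]
Union: [1, 3, 4, 6, 12, 16, 17, 18, 21, 25, 26, 28]
|union| = 12

12


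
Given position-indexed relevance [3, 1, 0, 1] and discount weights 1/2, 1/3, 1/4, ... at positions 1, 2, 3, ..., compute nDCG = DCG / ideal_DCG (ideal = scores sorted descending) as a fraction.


Position discount weights w_i = 1/(i+1) for i=1..4:
Weights = [1/2, 1/3, 1/4, 1/5]
Actual relevance: [3, 1, 0, 1]
DCG = 3/2 + 1/3 + 0/4 + 1/5 = 61/30
Ideal relevance (sorted desc): [3, 1, 1, 0]
Ideal DCG = 3/2 + 1/3 + 1/4 + 0/5 = 25/12
nDCG = DCG / ideal_DCG = 61/30 / 25/12 = 122/125

122/125


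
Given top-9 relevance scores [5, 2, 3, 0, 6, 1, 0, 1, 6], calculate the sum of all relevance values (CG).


Cumulative Gain = sum of relevance scores
Position 1: rel=5, running sum=5
Position 2: rel=2, running sum=7
Position 3: rel=3, running sum=10
Position 4: rel=0, running sum=10
Position 5: rel=6, running sum=16
Position 6: rel=1, running sum=17
Position 7: rel=0, running sum=17
Position 8: rel=1, running sum=18
Position 9: rel=6, running sum=24
CG = 24

24


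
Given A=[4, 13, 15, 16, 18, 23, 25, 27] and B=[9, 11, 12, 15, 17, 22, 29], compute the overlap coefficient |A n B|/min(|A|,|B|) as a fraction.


A intersect B = [15]
|A intersect B| = 1
min(|A|, |B|) = min(8, 7) = 7
Overlap = 1 / 7 = 1/7

1/7


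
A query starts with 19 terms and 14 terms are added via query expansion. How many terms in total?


Original terms: 19
Expansion terms: 14
Total = 19 + 14 = 33

33


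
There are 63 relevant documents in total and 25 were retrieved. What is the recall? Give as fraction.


Recall = retrieved_relevant / total_relevant
= 25 / 63
= 25 / (25 + 38)
= 25/63

25/63


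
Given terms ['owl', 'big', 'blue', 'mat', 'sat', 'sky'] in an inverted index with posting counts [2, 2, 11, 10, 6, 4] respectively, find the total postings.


Summing posting list sizes:
'owl': 2 postings
'big': 2 postings
'blue': 11 postings
'mat': 10 postings
'sat': 6 postings
'sky': 4 postings
Total = 2 + 2 + 11 + 10 + 6 + 4 = 35

35


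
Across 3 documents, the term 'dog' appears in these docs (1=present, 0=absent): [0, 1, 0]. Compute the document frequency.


Checking each document for 'dog':
Doc 1: absent
Doc 2: present
Doc 3: absent
df = sum of presences = 0 + 1 + 0 = 1

1


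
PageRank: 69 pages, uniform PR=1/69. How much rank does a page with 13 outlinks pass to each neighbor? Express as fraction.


Initial PR = 1/69 = 1/69
Outlinks = 13
Contribution per link = PR / outlinks
= 1/69 / 13
= 1/897

1/897


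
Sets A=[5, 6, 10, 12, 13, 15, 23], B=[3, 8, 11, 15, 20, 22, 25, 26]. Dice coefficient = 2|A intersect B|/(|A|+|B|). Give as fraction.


A intersect B = [15]
|A intersect B| = 1
|A| = 7, |B| = 8
Dice = 2*1 / (7+8)
= 2 / 15 = 2/15

2/15


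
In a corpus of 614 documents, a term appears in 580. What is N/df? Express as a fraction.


IDF ratio = N / df
= 614 / 580
= 307/290

307/290


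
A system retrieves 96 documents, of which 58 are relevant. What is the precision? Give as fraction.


Precision = relevant_retrieved / total_retrieved
= 58 / 96
= 58 / (58 + 38)
= 29/48

29/48


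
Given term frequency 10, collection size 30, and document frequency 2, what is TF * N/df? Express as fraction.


TF * (N/df)
= 10 * (30/2)
= 10 * 15
= 150

150


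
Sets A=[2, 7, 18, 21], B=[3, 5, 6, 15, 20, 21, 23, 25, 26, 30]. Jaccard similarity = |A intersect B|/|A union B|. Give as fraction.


A intersect B = [21]
|A intersect B| = 1
A union B = [2, 3, 5, 6, 7, 15, 18, 20, 21, 23, 25, 26, 30]
|A union B| = 13
Jaccard = 1/13 = 1/13

1/13


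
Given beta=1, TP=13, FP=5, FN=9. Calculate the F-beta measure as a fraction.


P = TP/(TP+FP) = 13/18 = 13/18
R = TP/(TP+FN) = 13/22 = 13/22
beta^2 = 1^2 = 1
(1 + beta^2) = 2
Numerator = (1+beta^2)*P*R = 169/198
Denominator = beta^2*P + R = 13/18 + 13/22 = 130/99
F_beta = 13/20

13/20


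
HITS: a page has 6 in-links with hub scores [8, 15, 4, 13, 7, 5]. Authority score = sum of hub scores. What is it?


Authority = sum of hub scores of in-linkers
In-link 1: hub score = 8
In-link 2: hub score = 15
In-link 3: hub score = 4
In-link 4: hub score = 13
In-link 5: hub score = 7
In-link 6: hub score = 5
Authority = 8 + 15 + 4 + 13 + 7 + 5 = 52

52


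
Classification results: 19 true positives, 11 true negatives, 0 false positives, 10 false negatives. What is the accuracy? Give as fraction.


Accuracy = (TP + TN) / (TP + TN + FP + FN)
TP + TN = 19 + 11 = 30
Total = 19 + 11 + 0 + 10 = 40
Accuracy = 30 / 40 = 3/4

3/4


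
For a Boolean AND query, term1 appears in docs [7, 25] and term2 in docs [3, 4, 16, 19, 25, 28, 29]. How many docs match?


Boolean AND: find intersection of posting lists
term1 docs: [7, 25]
term2 docs: [3, 4, 16, 19, 25, 28, 29]
Intersection: [25]
|intersection| = 1

1


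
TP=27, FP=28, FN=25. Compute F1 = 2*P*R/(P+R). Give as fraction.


F1 = 2 * P * R / (P + R)
P = TP/(TP+FP) = 27/55 = 27/55
R = TP/(TP+FN) = 27/52 = 27/52
2 * P * R = 2 * 27/55 * 27/52 = 729/1430
P + R = 27/55 + 27/52 = 2889/2860
F1 = 729/1430 / 2889/2860 = 54/107

54/107


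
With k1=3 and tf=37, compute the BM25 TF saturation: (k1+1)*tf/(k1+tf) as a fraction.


BM25 TF component = (k1+1)*tf / (k1+tf)
k1 = 3, tf = 37
Numerator = (3+1)*37 = 148
Denominator = 3 + 37 = 40
= 148/40 = 37/10

37/10


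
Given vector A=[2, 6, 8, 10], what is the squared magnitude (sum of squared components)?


|A|^2 = sum of squared components
A[0]^2 = 2^2 = 4
A[1]^2 = 6^2 = 36
A[2]^2 = 8^2 = 64
A[3]^2 = 10^2 = 100
Sum = 4 + 36 + 64 + 100 = 204

204


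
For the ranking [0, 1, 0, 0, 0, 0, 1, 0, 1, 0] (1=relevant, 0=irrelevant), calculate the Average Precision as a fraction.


Computing P@k for each relevant position:
Position 1: not relevant
Position 2: relevant, P@2 = 1/2 = 1/2
Position 3: not relevant
Position 4: not relevant
Position 5: not relevant
Position 6: not relevant
Position 7: relevant, P@7 = 2/7 = 2/7
Position 8: not relevant
Position 9: relevant, P@9 = 3/9 = 1/3
Position 10: not relevant
Sum of P@k = 1/2 + 2/7 + 1/3 = 47/42
AP = 47/42 / 3 = 47/126

47/126


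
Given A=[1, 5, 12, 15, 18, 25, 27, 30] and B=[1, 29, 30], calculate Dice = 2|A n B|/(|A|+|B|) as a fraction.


A intersect B = [1, 30]
|A intersect B| = 2
|A| = 8, |B| = 3
Dice = 2*2 / (8+3)
= 4 / 11 = 4/11

4/11


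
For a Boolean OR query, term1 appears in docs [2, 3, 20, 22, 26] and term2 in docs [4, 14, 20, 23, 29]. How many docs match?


Boolean OR: find union of posting lists
term1 docs: [2, 3, 20, 22, 26]
term2 docs: [4, 14, 20, 23, 29]
Union: [2, 3, 4, 14, 20, 22, 23, 26, 29]
|union| = 9

9


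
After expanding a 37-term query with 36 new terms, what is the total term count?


Original terms: 37
Expansion terms: 36
Total = 37 + 36 = 73

73


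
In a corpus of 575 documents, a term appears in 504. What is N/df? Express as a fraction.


IDF ratio = N / df
= 575 / 504
= 575/504

575/504


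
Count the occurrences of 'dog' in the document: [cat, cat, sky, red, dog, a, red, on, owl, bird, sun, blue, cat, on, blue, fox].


Document has 16 words
Scanning for 'dog':
Found at positions: [4]
Count = 1

1


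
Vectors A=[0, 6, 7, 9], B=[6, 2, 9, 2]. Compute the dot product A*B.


Dot product = sum of element-wise products
A[0]*B[0] = 0*6 = 0
A[1]*B[1] = 6*2 = 12
A[2]*B[2] = 7*9 = 63
A[3]*B[3] = 9*2 = 18
Sum = 0 + 12 + 63 + 18 = 93

93


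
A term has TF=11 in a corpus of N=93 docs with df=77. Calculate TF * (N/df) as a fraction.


TF * (N/df)
= 11 * (93/77)
= 11 * 93/77
= 93/7

93/7


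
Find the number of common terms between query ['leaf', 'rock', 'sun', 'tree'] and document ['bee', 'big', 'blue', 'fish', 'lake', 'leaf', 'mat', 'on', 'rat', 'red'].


Query terms: ['leaf', 'rock', 'sun', 'tree']
Document terms: ['bee', 'big', 'blue', 'fish', 'lake', 'leaf', 'mat', 'on', 'rat', 'red']
Common terms: ['leaf']
Overlap count = 1

1


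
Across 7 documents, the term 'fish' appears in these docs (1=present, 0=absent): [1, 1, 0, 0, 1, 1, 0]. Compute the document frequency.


Checking each document for 'fish':
Doc 1: present
Doc 2: present
Doc 3: absent
Doc 4: absent
Doc 5: present
Doc 6: present
Doc 7: absent
df = sum of presences = 1 + 1 + 0 + 0 + 1 + 1 + 0 = 4

4


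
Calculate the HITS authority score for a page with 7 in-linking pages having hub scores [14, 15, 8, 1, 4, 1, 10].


Authority = sum of hub scores of in-linkers
In-link 1: hub score = 14
In-link 2: hub score = 15
In-link 3: hub score = 8
In-link 4: hub score = 1
In-link 5: hub score = 4
In-link 6: hub score = 1
In-link 7: hub score = 10
Authority = 14 + 15 + 8 + 1 + 4 + 1 + 10 = 53

53


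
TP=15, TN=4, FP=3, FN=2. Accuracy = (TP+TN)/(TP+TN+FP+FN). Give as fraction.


Accuracy = (TP + TN) / (TP + TN + FP + FN)
TP + TN = 15 + 4 = 19
Total = 15 + 4 + 3 + 2 = 24
Accuracy = 19 / 24 = 19/24

19/24


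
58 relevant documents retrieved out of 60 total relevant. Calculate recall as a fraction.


Recall = retrieved_relevant / total_relevant
= 58 / 60
= 58 / (58 + 2)
= 29/30

29/30


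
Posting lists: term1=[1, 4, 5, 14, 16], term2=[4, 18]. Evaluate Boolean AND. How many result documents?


Boolean AND: find intersection of posting lists
term1 docs: [1, 4, 5, 14, 16]
term2 docs: [4, 18]
Intersection: [4]
|intersection| = 1

1


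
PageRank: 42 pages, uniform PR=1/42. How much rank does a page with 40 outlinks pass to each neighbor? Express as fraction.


Initial PR = 1/42 = 1/42
Outlinks = 40
Contribution per link = PR / outlinks
= 1/42 / 40
= 1/1680

1/1680


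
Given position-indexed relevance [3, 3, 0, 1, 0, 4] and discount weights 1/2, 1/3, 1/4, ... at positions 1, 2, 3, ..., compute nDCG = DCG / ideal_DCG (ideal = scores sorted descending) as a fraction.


Position discount weights w_i = 1/(i+1) for i=1..6:
Weights = [1/2, 1/3, 1/4, 1/5, 1/6, 1/7]
Actual relevance: [3, 3, 0, 1, 0, 4]
DCG = 3/2 + 3/3 + 0/4 + 1/5 + 0/6 + 4/7 = 229/70
Ideal relevance (sorted desc): [4, 3, 3, 1, 0, 0]
Ideal DCG = 4/2 + 3/3 + 3/4 + 1/5 + 0/6 + 0/7 = 79/20
nDCG = DCG / ideal_DCG = 229/70 / 79/20 = 458/553

458/553


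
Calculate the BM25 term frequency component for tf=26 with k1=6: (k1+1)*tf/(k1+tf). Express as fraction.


BM25 TF component = (k1+1)*tf / (k1+tf)
k1 = 6, tf = 26
Numerator = (6+1)*26 = 182
Denominator = 6 + 26 = 32
= 182/32 = 91/16

91/16


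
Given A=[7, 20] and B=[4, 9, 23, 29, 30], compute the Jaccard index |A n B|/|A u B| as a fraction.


A intersect B = []
|A intersect B| = 0
A union B = [4, 7, 9, 20, 23, 29, 30]
|A union B| = 7
Jaccard = 0/7 = 0

0


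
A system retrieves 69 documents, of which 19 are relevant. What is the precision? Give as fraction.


Precision = relevant_retrieved / total_retrieved
= 19 / 69
= 19 / (19 + 50)
= 19/69

19/69


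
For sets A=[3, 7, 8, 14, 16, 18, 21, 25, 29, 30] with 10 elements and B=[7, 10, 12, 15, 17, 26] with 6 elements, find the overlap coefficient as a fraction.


A intersect B = [7]
|A intersect B| = 1
min(|A|, |B|) = min(10, 6) = 6
Overlap = 1 / 6 = 1/6

1/6


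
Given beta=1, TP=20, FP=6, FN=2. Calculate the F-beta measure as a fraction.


P = TP/(TP+FP) = 20/26 = 10/13
R = TP/(TP+FN) = 20/22 = 10/11
beta^2 = 1^2 = 1
(1 + beta^2) = 2
Numerator = (1+beta^2)*P*R = 200/143
Denominator = beta^2*P + R = 10/13 + 10/11 = 240/143
F_beta = 5/6

5/6


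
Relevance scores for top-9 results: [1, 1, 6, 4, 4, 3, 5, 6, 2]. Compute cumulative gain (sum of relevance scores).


Cumulative Gain = sum of relevance scores
Position 1: rel=1, running sum=1
Position 2: rel=1, running sum=2
Position 3: rel=6, running sum=8
Position 4: rel=4, running sum=12
Position 5: rel=4, running sum=16
Position 6: rel=3, running sum=19
Position 7: rel=5, running sum=24
Position 8: rel=6, running sum=30
Position 9: rel=2, running sum=32
CG = 32

32


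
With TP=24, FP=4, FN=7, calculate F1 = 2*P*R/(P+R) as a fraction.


F1 = 2 * P * R / (P + R)
P = TP/(TP+FP) = 24/28 = 6/7
R = TP/(TP+FN) = 24/31 = 24/31
2 * P * R = 2 * 6/7 * 24/31 = 288/217
P + R = 6/7 + 24/31 = 354/217
F1 = 288/217 / 354/217 = 48/59

48/59


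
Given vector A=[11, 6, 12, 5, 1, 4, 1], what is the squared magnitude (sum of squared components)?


|A|^2 = sum of squared components
A[0]^2 = 11^2 = 121
A[1]^2 = 6^2 = 36
A[2]^2 = 12^2 = 144
A[3]^2 = 5^2 = 25
A[4]^2 = 1^2 = 1
A[5]^2 = 4^2 = 16
A[6]^2 = 1^2 = 1
Sum = 121 + 36 + 144 + 25 + 1 + 16 + 1 = 344

344


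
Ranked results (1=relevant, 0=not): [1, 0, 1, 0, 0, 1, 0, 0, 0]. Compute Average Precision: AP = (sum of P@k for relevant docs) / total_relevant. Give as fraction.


Computing P@k for each relevant position:
Position 1: relevant, P@1 = 1/1 = 1
Position 2: not relevant
Position 3: relevant, P@3 = 2/3 = 2/3
Position 4: not relevant
Position 5: not relevant
Position 6: relevant, P@6 = 3/6 = 1/2
Position 7: not relevant
Position 8: not relevant
Position 9: not relevant
Sum of P@k = 1 + 2/3 + 1/2 = 13/6
AP = 13/6 / 3 = 13/18

13/18


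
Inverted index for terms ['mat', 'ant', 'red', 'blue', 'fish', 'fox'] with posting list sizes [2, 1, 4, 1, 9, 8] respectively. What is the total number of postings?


Summing posting list sizes:
'mat': 2 postings
'ant': 1 postings
'red': 4 postings
'blue': 1 postings
'fish': 9 postings
'fox': 8 postings
Total = 2 + 1 + 4 + 1 + 9 + 8 = 25

25


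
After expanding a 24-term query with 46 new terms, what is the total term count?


Original terms: 24
Expansion terms: 46
Total = 24 + 46 = 70

70


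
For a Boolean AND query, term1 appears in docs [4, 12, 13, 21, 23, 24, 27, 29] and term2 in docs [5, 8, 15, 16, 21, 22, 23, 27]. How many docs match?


Boolean AND: find intersection of posting lists
term1 docs: [4, 12, 13, 21, 23, 24, 27, 29]
term2 docs: [5, 8, 15, 16, 21, 22, 23, 27]
Intersection: [21, 23, 27]
|intersection| = 3

3


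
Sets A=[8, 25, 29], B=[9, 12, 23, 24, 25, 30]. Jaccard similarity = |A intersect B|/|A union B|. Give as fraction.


A intersect B = [25]
|A intersect B| = 1
A union B = [8, 9, 12, 23, 24, 25, 29, 30]
|A union B| = 8
Jaccard = 1/8 = 1/8

1/8


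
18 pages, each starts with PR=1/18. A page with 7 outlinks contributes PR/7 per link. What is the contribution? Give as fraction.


Initial PR = 1/18 = 1/18
Outlinks = 7
Contribution per link = PR / outlinks
= 1/18 / 7
= 1/126

1/126


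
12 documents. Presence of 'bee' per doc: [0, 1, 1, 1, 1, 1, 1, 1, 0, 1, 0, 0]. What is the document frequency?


Checking each document for 'bee':
Doc 1: absent
Doc 2: present
Doc 3: present
Doc 4: present
Doc 5: present
Doc 6: present
Doc 7: present
Doc 8: present
Doc 9: absent
Doc 10: present
Doc 11: absent
Doc 12: absent
df = sum of presences = 0 + 1 + 1 + 1 + 1 + 1 + 1 + 1 + 0 + 1 + 0 + 0 = 8

8


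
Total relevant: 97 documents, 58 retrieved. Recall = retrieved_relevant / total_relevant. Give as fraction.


Recall = retrieved_relevant / total_relevant
= 58 / 97
= 58 / (58 + 39)
= 58/97

58/97


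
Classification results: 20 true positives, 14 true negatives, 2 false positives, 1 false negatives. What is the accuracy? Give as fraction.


Accuracy = (TP + TN) / (TP + TN + FP + FN)
TP + TN = 20 + 14 = 34
Total = 20 + 14 + 2 + 1 = 37
Accuracy = 34 / 37 = 34/37

34/37


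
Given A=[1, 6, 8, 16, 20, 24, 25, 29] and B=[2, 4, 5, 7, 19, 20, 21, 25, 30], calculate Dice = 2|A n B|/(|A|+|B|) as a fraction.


A intersect B = [20, 25]
|A intersect B| = 2
|A| = 8, |B| = 9
Dice = 2*2 / (8+9)
= 4 / 17 = 4/17

4/17


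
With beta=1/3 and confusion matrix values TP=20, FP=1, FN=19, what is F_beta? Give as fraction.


P = TP/(TP+FP) = 20/21 = 20/21
R = TP/(TP+FN) = 20/39 = 20/39
beta^2 = 1/3^2 = 1/9
(1 + beta^2) = 10/9
Numerator = (1+beta^2)*P*R = 4000/7371
Denominator = beta^2*P + R = 20/189 + 20/39 = 1520/2457
F_beta = 50/57

50/57


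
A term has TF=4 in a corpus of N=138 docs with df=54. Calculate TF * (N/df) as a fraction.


TF * (N/df)
= 4 * (138/54)
= 4 * 23/9
= 92/9

92/9


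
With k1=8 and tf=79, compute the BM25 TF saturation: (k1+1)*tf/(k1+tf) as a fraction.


BM25 TF component = (k1+1)*tf / (k1+tf)
k1 = 8, tf = 79
Numerator = (8+1)*79 = 711
Denominator = 8 + 79 = 87
= 711/87 = 237/29

237/29


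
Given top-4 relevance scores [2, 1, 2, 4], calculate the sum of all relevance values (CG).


Cumulative Gain = sum of relevance scores
Position 1: rel=2, running sum=2
Position 2: rel=1, running sum=3
Position 3: rel=2, running sum=5
Position 4: rel=4, running sum=9
CG = 9

9


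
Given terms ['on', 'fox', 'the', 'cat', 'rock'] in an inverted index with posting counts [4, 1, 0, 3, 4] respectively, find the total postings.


Summing posting list sizes:
'on': 4 postings
'fox': 1 postings
'the': 0 postings
'cat': 3 postings
'rock': 4 postings
Total = 4 + 1 + 0 + 3 + 4 = 12

12


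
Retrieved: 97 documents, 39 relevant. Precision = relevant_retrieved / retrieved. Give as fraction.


Precision = relevant_retrieved / total_retrieved
= 39 / 97
= 39 / (39 + 58)
= 39/97

39/97


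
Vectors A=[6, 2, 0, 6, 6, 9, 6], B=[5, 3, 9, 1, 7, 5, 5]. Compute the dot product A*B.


Dot product = sum of element-wise products
A[0]*B[0] = 6*5 = 30
A[1]*B[1] = 2*3 = 6
A[2]*B[2] = 0*9 = 0
A[3]*B[3] = 6*1 = 6
A[4]*B[4] = 6*7 = 42
A[5]*B[5] = 9*5 = 45
A[6]*B[6] = 6*5 = 30
Sum = 30 + 6 + 0 + 6 + 42 + 45 + 30 = 159

159


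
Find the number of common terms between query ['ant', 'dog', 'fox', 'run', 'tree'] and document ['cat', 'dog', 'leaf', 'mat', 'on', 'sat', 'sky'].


Query terms: ['ant', 'dog', 'fox', 'run', 'tree']
Document terms: ['cat', 'dog', 'leaf', 'mat', 'on', 'sat', 'sky']
Common terms: ['dog']
Overlap count = 1

1


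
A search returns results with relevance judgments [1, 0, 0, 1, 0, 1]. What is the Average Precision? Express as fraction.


Computing P@k for each relevant position:
Position 1: relevant, P@1 = 1/1 = 1
Position 2: not relevant
Position 3: not relevant
Position 4: relevant, P@4 = 2/4 = 1/2
Position 5: not relevant
Position 6: relevant, P@6 = 3/6 = 1/2
Sum of P@k = 1 + 1/2 + 1/2 = 2
AP = 2 / 3 = 2/3

2/3


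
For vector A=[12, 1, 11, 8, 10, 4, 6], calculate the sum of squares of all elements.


|A|^2 = sum of squared components
A[0]^2 = 12^2 = 144
A[1]^2 = 1^2 = 1
A[2]^2 = 11^2 = 121
A[3]^2 = 8^2 = 64
A[4]^2 = 10^2 = 100
A[5]^2 = 4^2 = 16
A[6]^2 = 6^2 = 36
Sum = 144 + 1 + 121 + 64 + 100 + 16 + 36 = 482

482


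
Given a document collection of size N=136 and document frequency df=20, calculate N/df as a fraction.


IDF ratio = N / df
= 136 / 20
= 34/5

34/5


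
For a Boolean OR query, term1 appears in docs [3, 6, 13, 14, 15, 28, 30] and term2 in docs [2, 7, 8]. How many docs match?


Boolean OR: find union of posting lists
term1 docs: [3, 6, 13, 14, 15, 28, 30]
term2 docs: [2, 7, 8]
Union: [2, 3, 6, 7, 8, 13, 14, 15, 28, 30]
|union| = 10

10


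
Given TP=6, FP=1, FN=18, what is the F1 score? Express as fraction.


F1 = 2 * P * R / (P + R)
P = TP/(TP+FP) = 6/7 = 6/7
R = TP/(TP+FN) = 6/24 = 1/4
2 * P * R = 2 * 6/7 * 1/4 = 3/7
P + R = 6/7 + 1/4 = 31/28
F1 = 3/7 / 31/28 = 12/31

12/31


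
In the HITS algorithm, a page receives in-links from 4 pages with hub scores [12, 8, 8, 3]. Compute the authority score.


Authority = sum of hub scores of in-linkers
In-link 1: hub score = 12
In-link 2: hub score = 8
In-link 3: hub score = 8
In-link 4: hub score = 3
Authority = 12 + 8 + 8 + 3 = 31

31


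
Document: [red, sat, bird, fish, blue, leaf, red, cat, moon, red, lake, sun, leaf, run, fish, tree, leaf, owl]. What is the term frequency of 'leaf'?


Document has 18 words
Scanning for 'leaf':
Found at positions: [5, 12, 16]
Count = 3

3


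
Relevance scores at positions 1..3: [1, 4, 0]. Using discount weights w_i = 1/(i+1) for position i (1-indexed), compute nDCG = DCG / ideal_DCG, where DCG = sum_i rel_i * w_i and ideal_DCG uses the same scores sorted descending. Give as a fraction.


Position discount weights w_i = 1/(i+1) for i=1..3:
Weights = [1/2, 1/3, 1/4]
Actual relevance: [1, 4, 0]
DCG = 1/2 + 4/3 + 0/4 = 11/6
Ideal relevance (sorted desc): [4, 1, 0]
Ideal DCG = 4/2 + 1/3 + 0/4 = 7/3
nDCG = DCG / ideal_DCG = 11/6 / 7/3 = 11/14

11/14


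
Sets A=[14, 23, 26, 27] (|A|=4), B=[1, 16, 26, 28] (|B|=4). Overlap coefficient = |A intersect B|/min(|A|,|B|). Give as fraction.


A intersect B = [26]
|A intersect B| = 1
min(|A|, |B|) = min(4, 4) = 4
Overlap = 1 / 4 = 1/4

1/4


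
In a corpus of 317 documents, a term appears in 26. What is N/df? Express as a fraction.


IDF ratio = N / df
= 317 / 26
= 317/26

317/26


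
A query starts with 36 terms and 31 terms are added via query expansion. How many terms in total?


Original terms: 36
Expansion terms: 31
Total = 36 + 31 = 67

67


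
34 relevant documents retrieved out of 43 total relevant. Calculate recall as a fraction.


Recall = retrieved_relevant / total_relevant
= 34 / 43
= 34 / (34 + 9)
= 34/43

34/43


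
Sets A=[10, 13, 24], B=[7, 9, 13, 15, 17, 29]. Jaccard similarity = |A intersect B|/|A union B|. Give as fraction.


A intersect B = [13]
|A intersect B| = 1
A union B = [7, 9, 10, 13, 15, 17, 24, 29]
|A union B| = 8
Jaccard = 1/8 = 1/8

1/8


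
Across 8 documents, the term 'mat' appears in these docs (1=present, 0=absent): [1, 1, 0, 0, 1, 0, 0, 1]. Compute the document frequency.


Checking each document for 'mat':
Doc 1: present
Doc 2: present
Doc 3: absent
Doc 4: absent
Doc 5: present
Doc 6: absent
Doc 7: absent
Doc 8: present
df = sum of presences = 1 + 1 + 0 + 0 + 1 + 0 + 0 + 1 = 4

4


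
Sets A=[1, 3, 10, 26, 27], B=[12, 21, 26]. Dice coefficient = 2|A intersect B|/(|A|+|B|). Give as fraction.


A intersect B = [26]
|A intersect B| = 1
|A| = 5, |B| = 3
Dice = 2*1 / (5+3)
= 2 / 8 = 1/4

1/4


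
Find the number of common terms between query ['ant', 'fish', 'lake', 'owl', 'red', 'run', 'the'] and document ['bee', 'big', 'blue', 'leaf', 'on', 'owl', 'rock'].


Query terms: ['ant', 'fish', 'lake', 'owl', 'red', 'run', 'the']
Document terms: ['bee', 'big', 'blue', 'leaf', 'on', 'owl', 'rock']
Common terms: ['owl']
Overlap count = 1

1


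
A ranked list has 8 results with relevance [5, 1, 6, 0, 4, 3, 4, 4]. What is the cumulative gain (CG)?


Cumulative Gain = sum of relevance scores
Position 1: rel=5, running sum=5
Position 2: rel=1, running sum=6
Position 3: rel=6, running sum=12
Position 4: rel=0, running sum=12
Position 5: rel=4, running sum=16
Position 6: rel=3, running sum=19
Position 7: rel=4, running sum=23
Position 8: rel=4, running sum=27
CG = 27

27


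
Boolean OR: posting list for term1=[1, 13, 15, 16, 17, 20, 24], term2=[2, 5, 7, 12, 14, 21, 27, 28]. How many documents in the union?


Boolean OR: find union of posting lists
term1 docs: [1, 13, 15, 16, 17, 20, 24]
term2 docs: [2, 5, 7, 12, 14, 21, 27, 28]
Union: [1, 2, 5, 7, 12, 13, 14, 15, 16, 17, 20, 21, 24, 27, 28]
|union| = 15

15


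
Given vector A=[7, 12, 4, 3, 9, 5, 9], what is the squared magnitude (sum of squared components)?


|A|^2 = sum of squared components
A[0]^2 = 7^2 = 49
A[1]^2 = 12^2 = 144
A[2]^2 = 4^2 = 16
A[3]^2 = 3^2 = 9
A[4]^2 = 9^2 = 81
A[5]^2 = 5^2 = 25
A[6]^2 = 9^2 = 81
Sum = 49 + 144 + 16 + 9 + 81 + 25 + 81 = 405

405


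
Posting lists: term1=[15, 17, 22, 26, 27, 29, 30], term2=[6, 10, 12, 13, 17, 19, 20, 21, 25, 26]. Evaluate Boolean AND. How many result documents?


Boolean AND: find intersection of posting lists
term1 docs: [15, 17, 22, 26, 27, 29, 30]
term2 docs: [6, 10, 12, 13, 17, 19, 20, 21, 25, 26]
Intersection: [17, 26]
|intersection| = 2

2


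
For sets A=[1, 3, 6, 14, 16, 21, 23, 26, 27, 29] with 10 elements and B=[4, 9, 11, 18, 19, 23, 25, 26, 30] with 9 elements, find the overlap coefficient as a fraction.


A intersect B = [23, 26]
|A intersect B| = 2
min(|A|, |B|) = min(10, 9) = 9
Overlap = 2 / 9 = 2/9

2/9


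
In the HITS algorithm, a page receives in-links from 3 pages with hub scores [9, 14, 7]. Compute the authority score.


Authority = sum of hub scores of in-linkers
In-link 1: hub score = 9
In-link 2: hub score = 14
In-link 3: hub score = 7
Authority = 9 + 14 + 7 = 30

30


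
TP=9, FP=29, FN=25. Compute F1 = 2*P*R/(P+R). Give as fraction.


F1 = 2 * P * R / (P + R)
P = TP/(TP+FP) = 9/38 = 9/38
R = TP/(TP+FN) = 9/34 = 9/34
2 * P * R = 2 * 9/38 * 9/34 = 81/646
P + R = 9/38 + 9/34 = 162/323
F1 = 81/646 / 162/323 = 1/4

1/4


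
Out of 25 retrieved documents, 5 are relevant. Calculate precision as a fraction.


Precision = relevant_retrieved / total_retrieved
= 5 / 25
= 5 / (5 + 20)
= 1/5

1/5


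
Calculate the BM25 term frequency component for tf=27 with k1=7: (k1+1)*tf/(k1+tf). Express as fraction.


BM25 TF component = (k1+1)*tf / (k1+tf)
k1 = 7, tf = 27
Numerator = (7+1)*27 = 216
Denominator = 7 + 27 = 34
= 216/34 = 108/17

108/17


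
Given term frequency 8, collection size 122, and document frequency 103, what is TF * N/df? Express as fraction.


TF * (N/df)
= 8 * (122/103)
= 8 * 122/103
= 976/103

976/103


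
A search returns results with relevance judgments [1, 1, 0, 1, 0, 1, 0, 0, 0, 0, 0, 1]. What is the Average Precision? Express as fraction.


Computing P@k for each relevant position:
Position 1: relevant, P@1 = 1/1 = 1
Position 2: relevant, P@2 = 2/2 = 1
Position 3: not relevant
Position 4: relevant, P@4 = 3/4 = 3/4
Position 5: not relevant
Position 6: relevant, P@6 = 4/6 = 2/3
Position 7: not relevant
Position 8: not relevant
Position 9: not relevant
Position 10: not relevant
Position 11: not relevant
Position 12: relevant, P@12 = 5/12 = 5/12
Sum of P@k = 1 + 1 + 3/4 + 2/3 + 5/12 = 23/6
AP = 23/6 / 5 = 23/30

23/30


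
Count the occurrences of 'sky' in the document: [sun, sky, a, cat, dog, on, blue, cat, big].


Document has 9 words
Scanning for 'sky':
Found at positions: [1]
Count = 1

1


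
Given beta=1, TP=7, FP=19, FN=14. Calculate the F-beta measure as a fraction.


P = TP/(TP+FP) = 7/26 = 7/26
R = TP/(TP+FN) = 7/21 = 1/3
beta^2 = 1^2 = 1
(1 + beta^2) = 2
Numerator = (1+beta^2)*P*R = 7/39
Denominator = beta^2*P + R = 7/26 + 1/3 = 47/78
F_beta = 14/47

14/47


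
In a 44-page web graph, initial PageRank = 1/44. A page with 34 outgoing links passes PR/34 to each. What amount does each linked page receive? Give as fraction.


Initial PR = 1/44 = 1/44
Outlinks = 34
Contribution per link = PR / outlinks
= 1/44 / 34
= 1/1496

1/1496


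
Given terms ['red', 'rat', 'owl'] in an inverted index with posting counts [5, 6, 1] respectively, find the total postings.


Summing posting list sizes:
'red': 5 postings
'rat': 6 postings
'owl': 1 postings
Total = 5 + 6 + 1 = 12

12


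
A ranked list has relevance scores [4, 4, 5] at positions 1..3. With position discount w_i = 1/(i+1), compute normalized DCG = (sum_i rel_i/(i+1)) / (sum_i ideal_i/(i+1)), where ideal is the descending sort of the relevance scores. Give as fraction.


Position discount weights w_i = 1/(i+1) for i=1..3:
Weights = [1/2, 1/3, 1/4]
Actual relevance: [4, 4, 5]
DCG = 4/2 + 4/3 + 5/4 = 55/12
Ideal relevance (sorted desc): [5, 4, 4]
Ideal DCG = 5/2 + 4/3 + 4/4 = 29/6
nDCG = DCG / ideal_DCG = 55/12 / 29/6 = 55/58

55/58


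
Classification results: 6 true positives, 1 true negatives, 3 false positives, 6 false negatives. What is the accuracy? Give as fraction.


Accuracy = (TP + TN) / (TP + TN + FP + FN)
TP + TN = 6 + 1 = 7
Total = 6 + 1 + 3 + 6 = 16
Accuracy = 7 / 16 = 7/16

7/16


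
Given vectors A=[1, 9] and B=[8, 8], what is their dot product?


Dot product = sum of element-wise products
A[0]*B[0] = 1*8 = 8
A[1]*B[1] = 9*8 = 72
Sum = 8 + 72 = 80

80


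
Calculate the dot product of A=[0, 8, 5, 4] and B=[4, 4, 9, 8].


Dot product = sum of element-wise products
A[0]*B[0] = 0*4 = 0
A[1]*B[1] = 8*4 = 32
A[2]*B[2] = 5*9 = 45
A[3]*B[3] = 4*8 = 32
Sum = 0 + 32 + 45 + 32 = 109

109


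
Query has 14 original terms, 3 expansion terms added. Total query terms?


Original terms: 14
Expansion terms: 3
Total = 14 + 3 = 17

17


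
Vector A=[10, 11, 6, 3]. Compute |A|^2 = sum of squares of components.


|A|^2 = sum of squared components
A[0]^2 = 10^2 = 100
A[1]^2 = 11^2 = 121
A[2]^2 = 6^2 = 36
A[3]^2 = 3^2 = 9
Sum = 100 + 121 + 36 + 9 = 266

266


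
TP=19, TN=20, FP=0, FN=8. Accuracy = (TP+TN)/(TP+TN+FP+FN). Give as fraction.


Accuracy = (TP + TN) / (TP + TN + FP + FN)
TP + TN = 19 + 20 = 39
Total = 19 + 20 + 0 + 8 = 47
Accuracy = 39 / 47 = 39/47

39/47


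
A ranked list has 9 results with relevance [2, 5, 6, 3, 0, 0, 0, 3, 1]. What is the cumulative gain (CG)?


Cumulative Gain = sum of relevance scores
Position 1: rel=2, running sum=2
Position 2: rel=5, running sum=7
Position 3: rel=6, running sum=13
Position 4: rel=3, running sum=16
Position 5: rel=0, running sum=16
Position 6: rel=0, running sum=16
Position 7: rel=0, running sum=16
Position 8: rel=3, running sum=19
Position 9: rel=1, running sum=20
CG = 20

20


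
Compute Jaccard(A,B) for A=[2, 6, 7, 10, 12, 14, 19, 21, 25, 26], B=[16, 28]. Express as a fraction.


A intersect B = []
|A intersect B| = 0
A union B = [2, 6, 7, 10, 12, 14, 16, 19, 21, 25, 26, 28]
|A union B| = 12
Jaccard = 0/12 = 0

0


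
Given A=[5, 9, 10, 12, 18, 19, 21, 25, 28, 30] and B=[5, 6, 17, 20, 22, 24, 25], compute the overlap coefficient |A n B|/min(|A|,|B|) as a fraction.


A intersect B = [5, 25]
|A intersect B| = 2
min(|A|, |B|) = min(10, 7) = 7
Overlap = 2 / 7 = 2/7

2/7


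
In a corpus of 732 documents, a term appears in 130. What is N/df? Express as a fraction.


IDF ratio = N / df
= 732 / 130
= 366/65

366/65


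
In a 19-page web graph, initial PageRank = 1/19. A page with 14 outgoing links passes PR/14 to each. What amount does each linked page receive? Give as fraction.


Initial PR = 1/19 = 1/19
Outlinks = 14
Contribution per link = PR / outlinks
= 1/19 / 14
= 1/266

1/266


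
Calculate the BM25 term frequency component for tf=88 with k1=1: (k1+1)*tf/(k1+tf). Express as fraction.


BM25 TF component = (k1+1)*tf / (k1+tf)
k1 = 1, tf = 88
Numerator = (1+1)*88 = 176
Denominator = 1 + 88 = 89
= 176/89 = 176/89

176/89


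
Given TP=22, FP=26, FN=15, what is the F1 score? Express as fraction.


F1 = 2 * P * R / (P + R)
P = TP/(TP+FP) = 22/48 = 11/24
R = TP/(TP+FN) = 22/37 = 22/37
2 * P * R = 2 * 11/24 * 22/37 = 121/222
P + R = 11/24 + 22/37 = 935/888
F1 = 121/222 / 935/888 = 44/85

44/85


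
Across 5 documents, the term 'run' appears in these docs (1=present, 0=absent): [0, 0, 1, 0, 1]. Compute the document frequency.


Checking each document for 'run':
Doc 1: absent
Doc 2: absent
Doc 3: present
Doc 4: absent
Doc 5: present
df = sum of presences = 0 + 0 + 1 + 0 + 1 = 2

2


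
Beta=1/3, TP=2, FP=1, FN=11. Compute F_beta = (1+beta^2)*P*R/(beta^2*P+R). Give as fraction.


P = TP/(TP+FP) = 2/3 = 2/3
R = TP/(TP+FN) = 2/13 = 2/13
beta^2 = 1/3^2 = 1/9
(1 + beta^2) = 10/9
Numerator = (1+beta^2)*P*R = 40/351
Denominator = beta^2*P + R = 2/27 + 2/13 = 80/351
F_beta = 1/2

1/2


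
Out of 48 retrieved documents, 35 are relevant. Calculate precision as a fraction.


Precision = relevant_retrieved / total_retrieved
= 35 / 48
= 35 / (35 + 13)
= 35/48

35/48


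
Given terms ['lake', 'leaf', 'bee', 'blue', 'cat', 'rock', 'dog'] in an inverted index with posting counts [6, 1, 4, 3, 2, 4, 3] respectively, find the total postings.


Summing posting list sizes:
'lake': 6 postings
'leaf': 1 postings
'bee': 4 postings
'blue': 3 postings
'cat': 2 postings
'rock': 4 postings
'dog': 3 postings
Total = 6 + 1 + 4 + 3 + 2 + 4 + 3 = 23

23


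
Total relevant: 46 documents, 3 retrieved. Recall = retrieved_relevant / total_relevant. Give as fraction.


Recall = retrieved_relevant / total_relevant
= 3 / 46
= 3 / (3 + 43)
= 3/46

3/46


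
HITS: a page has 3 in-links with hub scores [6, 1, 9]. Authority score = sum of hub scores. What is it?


Authority = sum of hub scores of in-linkers
In-link 1: hub score = 6
In-link 2: hub score = 1
In-link 3: hub score = 9
Authority = 6 + 1 + 9 = 16

16


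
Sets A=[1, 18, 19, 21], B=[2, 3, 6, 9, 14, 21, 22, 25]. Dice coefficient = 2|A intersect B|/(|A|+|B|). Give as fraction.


A intersect B = [21]
|A intersect B| = 1
|A| = 4, |B| = 8
Dice = 2*1 / (4+8)
= 2 / 12 = 1/6

1/6


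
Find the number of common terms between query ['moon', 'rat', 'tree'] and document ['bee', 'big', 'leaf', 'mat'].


Query terms: ['moon', 'rat', 'tree']
Document terms: ['bee', 'big', 'leaf', 'mat']
Common terms: []
Overlap count = 0

0


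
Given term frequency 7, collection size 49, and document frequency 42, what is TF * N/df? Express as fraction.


TF * (N/df)
= 7 * (49/42)
= 7 * 7/6
= 49/6

49/6


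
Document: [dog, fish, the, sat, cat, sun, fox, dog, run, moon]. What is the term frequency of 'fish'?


Document has 10 words
Scanning for 'fish':
Found at positions: [1]
Count = 1

1


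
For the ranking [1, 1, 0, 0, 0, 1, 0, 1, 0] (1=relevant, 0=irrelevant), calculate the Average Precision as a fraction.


Computing P@k for each relevant position:
Position 1: relevant, P@1 = 1/1 = 1
Position 2: relevant, P@2 = 2/2 = 1
Position 3: not relevant
Position 4: not relevant
Position 5: not relevant
Position 6: relevant, P@6 = 3/6 = 1/2
Position 7: not relevant
Position 8: relevant, P@8 = 4/8 = 1/2
Position 9: not relevant
Sum of P@k = 1 + 1 + 1/2 + 1/2 = 3
AP = 3 / 4 = 3/4

3/4


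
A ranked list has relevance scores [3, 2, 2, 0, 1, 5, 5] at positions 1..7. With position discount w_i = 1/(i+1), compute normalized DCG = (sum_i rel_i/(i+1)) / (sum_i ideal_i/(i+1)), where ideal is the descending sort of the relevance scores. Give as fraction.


Position discount weights w_i = 1/(i+1) for i=1..7:
Weights = [1/2, 1/3, 1/4, 1/5, 1/6, 1/7, 1/8]
Actual relevance: [3, 2, 2, 0, 1, 5, 5]
DCG = 3/2 + 2/3 + 2/4 + 0/5 + 1/6 + 5/7 + 5/8 = 701/168
Ideal relevance (sorted desc): [5, 5, 3, 2, 2, 1, 0]
Ideal DCG = 5/2 + 5/3 + 3/4 + 2/5 + 2/6 + 1/7 + 0/8 = 811/140
nDCG = DCG / ideal_DCG = 701/168 / 811/140 = 3505/4866

3505/4866


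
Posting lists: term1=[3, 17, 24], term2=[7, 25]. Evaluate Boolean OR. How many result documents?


Boolean OR: find union of posting lists
term1 docs: [3, 17, 24]
term2 docs: [7, 25]
Union: [3, 7, 17, 24, 25]
|union| = 5

5


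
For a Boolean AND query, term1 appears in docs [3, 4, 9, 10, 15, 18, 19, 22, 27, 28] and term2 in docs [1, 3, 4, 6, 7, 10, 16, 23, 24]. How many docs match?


Boolean AND: find intersection of posting lists
term1 docs: [3, 4, 9, 10, 15, 18, 19, 22, 27, 28]
term2 docs: [1, 3, 4, 6, 7, 10, 16, 23, 24]
Intersection: [3, 4, 10]
|intersection| = 3

3


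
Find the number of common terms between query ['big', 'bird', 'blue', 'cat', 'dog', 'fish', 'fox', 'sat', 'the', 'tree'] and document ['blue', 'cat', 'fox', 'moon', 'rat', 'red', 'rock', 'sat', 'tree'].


Query terms: ['big', 'bird', 'blue', 'cat', 'dog', 'fish', 'fox', 'sat', 'the', 'tree']
Document terms: ['blue', 'cat', 'fox', 'moon', 'rat', 'red', 'rock', 'sat', 'tree']
Common terms: ['blue', 'cat', 'fox', 'sat', 'tree']
Overlap count = 5

5
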